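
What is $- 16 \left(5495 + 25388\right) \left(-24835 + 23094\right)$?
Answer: $860276848$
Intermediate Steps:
$- 16 \left(5495 + 25388\right) \left(-24835 + 23094\right) = - 16 \cdot 30883 \left(-1741\right) = \left(-16\right) \left(-53767303\right) = 860276848$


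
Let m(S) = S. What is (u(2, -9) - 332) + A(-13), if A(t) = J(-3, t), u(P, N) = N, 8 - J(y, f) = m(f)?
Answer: -320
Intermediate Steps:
J(y, f) = 8 - f
A(t) = 8 - t
(u(2, -9) - 332) + A(-13) = (-9 - 332) + (8 - 1*(-13)) = -341 + (8 + 13) = -341 + 21 = -320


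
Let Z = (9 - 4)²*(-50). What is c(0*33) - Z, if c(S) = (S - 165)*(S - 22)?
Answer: 4880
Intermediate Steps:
c(S) = (-165 + S)*(-22 + S)
Z = -1250 (Z = 5²*(-50) = 25*(-50) = -1250)
c(0*33) - Z = (3630 + (0*33)² - 0*33) - 1*(-1250) = (3630 + 0² - 187*0) + 1250 = (3630 + 0 + 0) + 1250 = 3630 + 1250 = 4880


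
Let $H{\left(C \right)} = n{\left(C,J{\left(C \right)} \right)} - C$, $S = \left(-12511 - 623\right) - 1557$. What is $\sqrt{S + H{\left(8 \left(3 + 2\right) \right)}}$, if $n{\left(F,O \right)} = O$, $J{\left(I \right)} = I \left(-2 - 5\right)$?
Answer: $i \sqrt{15011} \approx 122.52 i$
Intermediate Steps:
$J{\left(I \right)} = - 7 I$ ($J{\left(I \right)} = I \left(-7\right) = - 7 I$)
$S = -14691$ ($S = -13134 - 1557 = -14691$)
$H{\left(C \right)} = - 8 C$ ($H{\left(C \right)} = - 7 C - C = - 8 C$)
$\sqrt{S + H{\left(8 \left(3 + 2\right) \right)}} = \sqrt{-14691 - 8 \cdot 8 \left(3 + 2\right)} = \sqrt{-14691 - 8 \cdot 8 \cdot 5} = \sqrt{-14691 - 320} = \sqrt{-15011} = i \sqrt{15011}$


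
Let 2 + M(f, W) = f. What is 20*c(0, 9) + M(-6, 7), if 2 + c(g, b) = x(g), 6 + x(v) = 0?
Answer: -168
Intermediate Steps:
x(v) = -6 (x(v) = -6 + 0 = -6)
M(f, W) = -2 + f
c(g, b) = -8 (c(g, b) = -2 - 6 = -8)
20*c(0, 9) + M(-6, 7) = 20*(-8) + (-2 - 6) = -160 - 8 = -168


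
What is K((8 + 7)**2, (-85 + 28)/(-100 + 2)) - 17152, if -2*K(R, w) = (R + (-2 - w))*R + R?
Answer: -8288167/196 ≈ -42287.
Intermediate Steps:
K(R, w) = -R/2 - R*(-2 + R - w)/2 (K(R, w) = -((R + (-2 - w))*R + R)/2 = -((-2 + R - w)*R + R)/2 = -(R*(-2 + R - w) + R)/2 = -(R + R*(-2 + R - w))/2 = -R/2 - R*(-2 + R - w)/2)
K((8 + 7)**2, (-85 + 28)/(-100 + 2)) - 17152 = (8 + 7)**2*(1 + (-85 + 28)/(-100 + 2) - (8 + 7)**2)/2 - 17152 = (1/2)*15**2*(1 - 57/(-98) - 1*15**2) - 17152 = (1/2)*225*(1 - 57*(-1/98) - 1*225) - 17152 = (1/2)*225*(1 + 57/98 - 225) - 17152 = (1/2)*225*(-21895/98) - 17152 = -4926375/196 - 17152 = -8288167/196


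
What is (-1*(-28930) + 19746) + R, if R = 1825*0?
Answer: 48676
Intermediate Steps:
R = 0
(-1*(-28930) + 19746) + R = (-1*(-28930) + 19746) + 0 = (28930 + 19746) + 0 = 48676 + 0 = 48676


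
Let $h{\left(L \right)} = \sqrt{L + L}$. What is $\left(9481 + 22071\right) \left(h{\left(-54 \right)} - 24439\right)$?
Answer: $-771099328 + 189312 i \sqrt{3} \approx -7.711 \cdot 10^{8} + 3.279 \cdot 10^{5} i$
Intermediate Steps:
$h{\left(L \right)} = \sqrt{2} \sqrt{L}$ ($h{\left(L \right)} = \sqrt{2 L} = \sqrt{2} \sqrt{L}$)
$\left(9481 + 22071\right) \left(h{\left(-54 \right)} - 24439\right) = \left(9481 + 22071\right) \left(\sqrt{2} \sqrt{-54} - 24439\right) = 31552 \left(\sqrt{2} \cdot 3 i \sqrt{6} - 24439\right) = 31552 \left(6 i \sqrt{3} - 24439\right) = 31552 \left(-24439 + 6 i \sqrt{3}\right) = -771099328 + 189312 i \sqrt{3}$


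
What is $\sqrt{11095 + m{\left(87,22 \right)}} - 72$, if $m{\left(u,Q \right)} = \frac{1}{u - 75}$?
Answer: $-72 + \frac{\sqrt{399423}}{6} \approx 33.333$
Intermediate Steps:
$m{\left(u,Q \right)} = \frac{1}{-75 + u}$
$\sqrt{11095 + m{\left(87,22 \right)}} - 72 = \sqrt{11095 + \frac{1}{-75 + 87}} - 72 = \sqrt{11095 + \frac{1}{12}} - 72 = \sqrt{\frac{133141}{12}} - 72 = \frac{\sqrt{399423}}{6} - 72 = -72 + \frac{\sqrt{399423}}{6}$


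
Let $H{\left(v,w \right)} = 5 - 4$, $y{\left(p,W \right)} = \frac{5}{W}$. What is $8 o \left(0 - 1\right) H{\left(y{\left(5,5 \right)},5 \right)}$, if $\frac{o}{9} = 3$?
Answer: $-216$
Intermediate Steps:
$o = 27$ ($o = 9 \cdot 3 = 27$)
$H{\left(v,w \right)} = 1$
$8 o \left(0 - 1\right) H{\left(y{\left(5,5 \right)},5 \right)} = 8 \cdot 27 \left(0 - 1\right) 1 = 8 \cdot 27 \left(-1\right) 1 = 8 \left(-27\right) 1 = \left(-216\right) 1 = -216$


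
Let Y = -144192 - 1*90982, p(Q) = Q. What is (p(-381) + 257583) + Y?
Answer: 22028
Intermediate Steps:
Y = -235174 (Y = -144192 - 90982 = -235174)
(p(-381) + 257583) + Y = (-381 + 257583) - 235174 = 257202 - 235174 = 22028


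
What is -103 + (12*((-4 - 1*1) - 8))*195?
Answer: -30523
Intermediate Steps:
-103 + (12*((-4 - 1*1) - 8))*195 = -103 + (12*((-4 - 1) - 8))*195 = -103 + (12*(-5 - 8))*195 = -103 + (12*(-13))*195 = -103 - 156*195 = -103 - 30420 = -30523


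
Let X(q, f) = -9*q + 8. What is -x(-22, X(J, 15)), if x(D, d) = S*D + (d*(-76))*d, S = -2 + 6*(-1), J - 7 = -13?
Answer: 291968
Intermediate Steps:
J = -6 (J = 7 - 13 = -6)
X(q, f) = 8 - 9*q
S = -8 (S = -2 - 6 = -8)
x(D, d) = -76*d² - 8*D (x(D, d) = -8*D + (d*(-76))*d = -8*D + (-76*d)*d = -8*D - 76*d² = -76*d² - 8*D)
-x(-22, X(J, 15)) = -(-76*(8 - 9*(-6))² - 8*(-22)) = -(-76*(8 + 54)² + 176) = -(-76*62² + 176) = -(-76*3844 + 176) = -(-292144 + 176) = -1*(-291968) = 291968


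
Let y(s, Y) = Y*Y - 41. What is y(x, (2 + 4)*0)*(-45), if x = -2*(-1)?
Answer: 1845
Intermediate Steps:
x = 2
y(s, Y) = -41 + Y² (y(s, Y) = Y² - 41 = -41 + Y²)
y(x, (2 + 4)*0)*(-45) = (-41 + ((2 + 4)*0)²)*(-45) = (-41 + (6*0)²)*(-45) = (-41 + 0²)*(-45) = (-41 + 0)*(-45) = -41*(-45) = 1845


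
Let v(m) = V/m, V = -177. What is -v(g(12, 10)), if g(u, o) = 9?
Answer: 59/3 ≈ 19.667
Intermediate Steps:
v(m) = -177/m
-v(g(12, 10)) = -(-177)/9 = -1*(-59/3) = 59/3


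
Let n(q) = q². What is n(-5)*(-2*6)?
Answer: -300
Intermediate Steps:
n(-5)*(-2*6) = (-5)²*(-2*6) = 25*(-12) = -300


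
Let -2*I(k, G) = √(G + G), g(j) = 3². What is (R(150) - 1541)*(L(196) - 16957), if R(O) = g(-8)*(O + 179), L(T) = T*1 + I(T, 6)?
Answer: -23800620 - 1420*√3 ≈ -2.3803e+7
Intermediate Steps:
g(j) = 9
I(k, G) = -√2*√G/2 (I(k, G) = -√(G + G)/2 = -√2*√G/2)
L(T) = T - √3 (L(T) = T*1 - √2*√6/2 = T - √3)
R(O) = 1611 + 9*O (R(O) = 9*(O + 179) = 9*(179 + O) = 1611 + 9*O)
(R(150) - 1541)*(L(196) - 16957) = ((1611 + 9*150) - 1541)*((196 - √3) - 16957) = ((1611 + 1350) - 1541)*(-16761 - √3) = (2961 - 1541)*(-16761 - √3) = 1420*(-16761 - √3) = -23800620 - 1420*√3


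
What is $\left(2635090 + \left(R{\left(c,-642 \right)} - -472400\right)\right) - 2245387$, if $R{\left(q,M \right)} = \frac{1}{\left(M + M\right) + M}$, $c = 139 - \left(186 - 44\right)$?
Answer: $\frac{1660410377}{1926} \approx 8.621 \cdot 10^{5}$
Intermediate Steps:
$c = -3$ ($c = 139 - \left(186 - 44\right) = 139 - 142 = -3$)
$R{\left(q,M \right)} = \frac{1}{3 M}$ ($R{\left(q,M \right)} = \frac{1}{2 M + M} = \frac{1}{3 M}$)
$\left(2635090 + \left(R{\left(c,-642 \right)} - -472400\right)\right) - 2245387 = \left(2635090 + \left(\frac{1}{3 \left(-642\right)} - -472400\right)\right) - 2245387 = \left(2635090 + \left(\frac{1}{3} \left(- \frac{1}{642}\right) + 472400\right)\right) - 2245387 = \left(2635090 + \left(- \frac{1}{1926} + 472400\right)\right) - 2245387 = \left(2635090 + \frac{909842399}{1926}\right) - 2245387 = \frac{5985025739}{1926} - 2245387 = \frac{1660410377}{1926}$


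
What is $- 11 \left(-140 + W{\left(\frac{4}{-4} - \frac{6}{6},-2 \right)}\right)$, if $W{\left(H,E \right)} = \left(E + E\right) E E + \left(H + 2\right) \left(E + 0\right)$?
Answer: $1716$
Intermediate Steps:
$W{\left(H,E \right)} = 2 E^{3} + E \left(2 + H\right)$ ($W{\left(H,E \right)} = 2 E E E + \left(2 + H\right) E = 2 E^{2} E + E \left(2 + H\right) = 2 E^{3} + E \left(2 + H\right)$)
$- 11 \left(-140 + W{\left(\frac{4}{-4} - \frac{6}{6},-2 \right)}\right) = - 11 \left(-140 - 2 \left(2 + \left(\frac{4}{-4} - \frac{6}{6}\right) + 2 \left(-2\right)^{2}\right)\right) = - 11 \left(-140 - 2 \left(2 + \left(4 \left(- \frac{1}{4}\right) - 1\right) + 2 \cdot 4\right)\right) = - 11 \left(-140 - 2 \left(2 - 2 + 8\right)\right) = - 11 \left(-140 - 16\right) = \left(-11\right) \left(-156\right) = 1716$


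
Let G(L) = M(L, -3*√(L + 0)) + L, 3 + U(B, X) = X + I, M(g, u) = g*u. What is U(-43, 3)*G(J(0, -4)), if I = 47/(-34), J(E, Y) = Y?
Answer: 94/17 - 564*I/17 ≈ 5.5294 - 33.176*I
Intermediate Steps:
I = -47/34 (I = 47*(-1/34) = -47/34 ≈ -1.3824)
U(B, X) = -149/34 + X (U(B, X) = -3 + (X - 47/34) = -3 + (-47/34 + X) = -149/34 + X)
G(L) = L - 3*L^(3/2) (G(L) = L*(-3*√(L + 0)) + L = L*(-3*√L) + L = -3*L^(3/2) + L = L - 3*L^(3/2))
U(-43, 3)*G(J(0, -4)) = (-149/34 + 3)*(-4 - (-24)*I) = -47*(-4 - (-24)*I)/34 = -47*(-4 + 24*I)/34 = 94/17 - 564*I/17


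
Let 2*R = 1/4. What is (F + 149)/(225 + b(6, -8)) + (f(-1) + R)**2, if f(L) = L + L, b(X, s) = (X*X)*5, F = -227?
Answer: 28711/8640 ≈ 3.3230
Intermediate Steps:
b(X, s) = 5*X**2 (b(X, s) = X**2*5 = 5*X**2)
R = 1/8 (R = (1/2)/4 = (1/2)*(1/4) = 1/8 ≈ 0.12500)
f(L) = 2*L
(F + 149)/(225 + b(6, -8)) + (f(-1) + R)**2 = (-227 + 149)/(225 + 5*6**2) + (2*(-1) + 1/8)**2 = -78/(225 + 5*36) + (-2 + 1/8)**2 = -78/(225 + 180) + (-15/8)**2 = -78/405 + 225/64 = -78*1/405 + 225/64 = -26/135 + 225/64 = 28711/8640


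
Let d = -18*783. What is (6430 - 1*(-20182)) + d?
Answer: 12518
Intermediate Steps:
d = -14094
(6430 - 1*(-20182)) + d = (6430 - 1*(-20182)) - 14094 = (6430 + 20182) - 14094 = 26612 - 14094 = 12518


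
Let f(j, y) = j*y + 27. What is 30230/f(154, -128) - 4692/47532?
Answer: -1499269/917321 ≈ -1.6344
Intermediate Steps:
f(j, y) = 27 + j*y
30230/f(154, -128) - 4692/47532 = 30230/(27 + 154*(-128)) - 4692/47532 = 30230/(27 - 19712) - 4692*1/47532 = 30230/(-19685) - 23/233 = 30230*(-1/19685) - 23/233 = -6046/3937 - 23/233 = -1499269/917321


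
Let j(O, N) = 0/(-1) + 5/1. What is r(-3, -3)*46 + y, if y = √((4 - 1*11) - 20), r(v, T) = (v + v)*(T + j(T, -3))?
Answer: -552 + 3*I*√3 ≈ -552.0 + 5.1962*I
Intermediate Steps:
j(O, N) = 5 (j(O, N) = 0*(-1) + 5*1 = 0 + 5 = 5)
r(v, T) = 2*v*(5 + T) (r(v, T) = (v + v)*(T + 5) = (2*v)*(5 + T) = 2*v*(5 + T))
y = 3*I*√3 (y = √((4 - 11) - 20) = √(-7 - 20) = √(-27) = 3*I*√3 ≈ 5.1962*I)
r(-3, -3)*46 + y = (2*(-3)*(5 - 3))*46 + 3*I*√3 = (2*(-3)*2)*46 + 3*I*√3 = -12*46 + 3*I*√3 = -552 + 3*I*√3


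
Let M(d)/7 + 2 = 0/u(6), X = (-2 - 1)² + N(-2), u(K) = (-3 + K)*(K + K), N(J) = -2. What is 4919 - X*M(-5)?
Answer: 5017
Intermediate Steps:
u(K) = 2*K*(-3 + K) (u(K) = (-3 + K)*(2*K) = 2*K*(-3 + K))
X = 7 (X = (-2 - 1)² - 2 = (-3)² - 2 = 9 - 2 = 7)
M(d) = -14 (M(d) = -14 + 7*(0/((2*6*(-3 + 6)))) = -14 + 7*(0/((2*6*3))) = -14 + 7*(0/36) = -14 + 7*(0*(1/36)) = -14 + 7*0 = -14 + 0 = -14)
4919 - X*M(-5) = 4919 - 7*(-14) = 4919 - 1*(-98) = 4919 + 98 = 5017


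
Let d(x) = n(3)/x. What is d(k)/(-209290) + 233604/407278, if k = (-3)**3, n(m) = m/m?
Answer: 660028449299/1150729370370 ≈ 0.57357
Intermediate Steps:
n(m) = 1
k = -27
d(x) = 1/x
d(k)/(-209290) + 233604/407278 = 1/(-27*(-209290)) + 233604/407278 = -1/27*(-1/209290) + 233604*(1/407278) = 1/5650830 + 116802/203639 = 660028449299/1150729370370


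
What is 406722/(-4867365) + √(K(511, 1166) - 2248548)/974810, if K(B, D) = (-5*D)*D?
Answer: -135574/1622455 + I*√2261582/487405 ≈ -0.083561 + 0.0030854*I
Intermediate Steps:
K(B, D) = -5*D²
406722/(-4867365) + √(K(511, 1166) - 2248548)/974810 = 406722/(-4867365) + √(-5*1166² - 2248548)/974810 = 406722*(-1/4867365) + √(-5*1359556 - 2248548)*(1/974810) = -135574/1622455 + √(-6797780 - 2248548)*(1/974810) = -135574/1622455 + √(-9046328)*(1/974810) = -135574/1622455 + (2*I*√2261582)*(1/974810) = -135574/1622455 + I*√2261582/487405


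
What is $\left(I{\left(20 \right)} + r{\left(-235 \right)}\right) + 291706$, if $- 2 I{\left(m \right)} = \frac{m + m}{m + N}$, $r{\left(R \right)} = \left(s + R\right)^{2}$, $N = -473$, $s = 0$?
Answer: $\frac{157159763}{453} \approx 3.4693 \cdot 10^{5}$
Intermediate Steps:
$r{\left(R \right)} = R^{2}$ ($r{\left(R \right)} = \left(0 + R\right)^{2} = R^{2}$)
$I{\left(m \right)} = - \frac{m}{-473 + m}$ ($I{\left(m \right)} = - \frac{\left(m + m\right) \frac{1}{m - 473}}{2} = - \frac{2 m \frac{1}{-473 + m}}{2} = - \frac{m}{-473 + m}$)
$\left(I{\left(20 \right)} + r{\left(-235 \right)}\right) + 291706 = \left(\left(-1\right) 20 \frac{1}{-473 + 20} + \left(-235\right)^{2}\right) + 291706 = \left(\left(-1\right) 20 \frac{1}{-453} + 55225\right) + 291706 = \left(\left(-1\right) 20 \left(- \frac{1}{453}\right) + 55225\right) + 291706 = \left(\frac{20}{453} + 55225\right) + 291706 = \frac{25016945}{453} + 291706 = \frac{157159763}{453}$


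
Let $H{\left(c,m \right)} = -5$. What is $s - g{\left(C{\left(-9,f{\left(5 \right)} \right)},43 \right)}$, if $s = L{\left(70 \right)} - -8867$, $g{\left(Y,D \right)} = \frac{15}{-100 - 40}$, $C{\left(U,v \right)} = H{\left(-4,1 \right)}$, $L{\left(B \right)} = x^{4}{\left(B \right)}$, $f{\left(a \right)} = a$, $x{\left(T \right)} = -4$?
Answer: $\frac{255447}{28} \approx 9123.1$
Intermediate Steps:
$L{\left(B \right)} = 256$ ($L{\left(B \right)} = \left(-4\right)^{4} = 256$)
$C{\left(U,v \right)} = -5$
$g{\left(Y,D \right)} = - \frac{3}{28}$ ($g{\left(Y,D \right)} = \frac{15}{-100 - 40} = \frac{15}{-140} = 15 \left(- \frac{1}{140}\right) = - \frac{3}{28}$)
$s = 9123$ ($s = 256 - -8867 = 256 + \left(-411 + 9278\right) = 256 + 8867 = 9123$)
$s - g{\left(C{\left(-9,f{\left(5 \right)} \right)},43 \right)} = 9123 - - \frac{3}{28} = 9123 + \frac{3}{28} = \frac{255447}{28}$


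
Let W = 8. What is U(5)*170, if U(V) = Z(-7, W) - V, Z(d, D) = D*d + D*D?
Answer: 510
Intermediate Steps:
Z(d, D) = D**2 + D*d (Z(d, D) = D*d + D**2 = D**2 + D*d)
U(V) = 8 - V (U(V) = 8*(8 - 7) - V = 8*1 - V = 8 - V)
U(5)*170 = (8 - 1*5)*170 = (8 - 5)*170 = 3*170 = 510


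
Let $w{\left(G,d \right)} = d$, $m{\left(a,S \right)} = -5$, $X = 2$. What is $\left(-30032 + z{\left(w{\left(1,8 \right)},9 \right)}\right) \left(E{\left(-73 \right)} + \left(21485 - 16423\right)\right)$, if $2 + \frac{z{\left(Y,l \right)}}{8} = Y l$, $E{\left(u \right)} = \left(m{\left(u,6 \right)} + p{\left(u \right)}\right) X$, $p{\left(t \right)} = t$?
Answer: $-144589632$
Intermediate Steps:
$E{\left(u \right)} = -10 + 2 u$ ($E{\left(u \right)} = \left(-5 + u\right) 2 = -10 + 2 u$)
$z{\left(Y,l \right)} = -16 + 8 Y l$
$\left(-30032 + z{\left(w{\left(1,8 \right)},9 \right)}\right) \left(E{\left(-73 \right)} + \left(21485 - 16423\right)\right) = \left(-30032 - \left(16 - 576\right)\right) \left(\left(-10 + 2 \left(-73\right)\right) + \left(21485 - 16423\right)\right) = \left(-30032 + \left(-16 + 576\right)\right) \left(\left(-10 - 146\right) + \left(21485 - 16423\right)\right) = \left(-30032 + 560\right) \left(-156 + 5062\right) = \left(-29472\right) 4906 = -144589632$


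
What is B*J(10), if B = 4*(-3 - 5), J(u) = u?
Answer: -320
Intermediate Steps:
B = -32 (B = 4*(-8) = -32)
B*J(10) = -32*10 = -320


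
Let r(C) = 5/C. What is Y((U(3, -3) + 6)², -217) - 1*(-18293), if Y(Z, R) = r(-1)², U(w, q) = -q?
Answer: 18318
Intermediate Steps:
Y(Z, R) = 25 (Y(Z, R) = (5/(-1))² = (5*(-1))² = (-5)² = 25)
Y((U(3, -3) + 6)², -217) - 1*(-18293) = 25 - 1*(-18293) = 25 + 18293 = 18318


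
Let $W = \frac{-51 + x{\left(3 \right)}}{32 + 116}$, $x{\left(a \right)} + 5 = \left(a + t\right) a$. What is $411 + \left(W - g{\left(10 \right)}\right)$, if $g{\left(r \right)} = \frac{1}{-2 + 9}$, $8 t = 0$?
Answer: $\frac{425319}{1036} \approx 410.54$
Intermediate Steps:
$t = 0$ ($t = \frac{1}{8} \cdot 0 = 0$)
$g{\left(r \right)} = \frac{1}{7}$
$x{\left(a \right)} = -5 + a^{2}$ ($x{\left(a \right)} = -5 + \left(a + 0\right) a = -5 + a a = -5 + a^{2}$)
$W = - \frac{47}{148}$ ($W = \frac{-51 - \left(5 - 3^{2}\right)}{32 + 116} = \frac{-51 + \left(-5 + 9\right)}{148} = \left(-51 + 4\right) \frac{1}{148} = \left(-47\right) \frac{1}{148} = - \frac{47}{148} \approx -0.31757$)
$411 + \left(W - g{\left(10 \right)}\right) = 411 - \frac{477}{1036} = \frac{425319}{1036}$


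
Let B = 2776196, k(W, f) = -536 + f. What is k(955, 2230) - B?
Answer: -2774502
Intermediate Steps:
k(955, 2230) - B = (-536 + 2230) - 1*2776196 = 1694 - 2776196 = -2774502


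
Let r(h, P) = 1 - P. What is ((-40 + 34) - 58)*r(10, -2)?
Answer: -192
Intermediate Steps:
((-40 + 34) - 58)*r(10, -2) = ((-40 + 34) - 58)*(1 - 1*(-2)) = (-6 - 58)*(1 + 2) = -64*3 = -192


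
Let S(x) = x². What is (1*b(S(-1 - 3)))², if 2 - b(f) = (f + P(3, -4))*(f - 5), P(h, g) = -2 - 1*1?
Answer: 19881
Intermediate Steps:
P(h, g) = -3 (P(h, g) = -2 - 1 = -3)
b(f) = 2 - (-5 + f)*(-3 + f) (b(f) = 2 - (f - 3)*(f - 5) = 2 - (-3 + f)*(-5 + f) = 2 - (-5 + f)*(-3 + f))
(1*b(S(-1 - 3)))² = (1*(-13 - ((-1 - 3)²)² + 8*(-1 - 3)²))² = (1*(-13 - ((-4)²)² + 8*(-4)²))² = (1*(-13 - 1*16² + 8*16))² = (1*(-13 - 1*256 + 128))² = (1*(-13 - 256 + 128))² = (1*(-141))² = (-141)² = 19881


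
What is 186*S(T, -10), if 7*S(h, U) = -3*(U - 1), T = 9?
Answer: 6138/7 ≈ 876.86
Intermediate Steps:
S(h, U) = 3/7 - 3*U/7 (S(h, U) = (-3*(U - 1))/7 = (-3*(-1 + U))/7 = (3 - 3*U)/7 = 3/7 - 3*U/7)
186*S(T, -10) = 186*(3/7 - 3/7*(-10)) = 186*(3/7 + 30/7) = 186*(33/7) = 6138/7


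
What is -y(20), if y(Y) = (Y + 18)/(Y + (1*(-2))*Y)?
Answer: 19/10 ≈ 1.9000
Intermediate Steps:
y(Y) = -(18 + Y)/Y (y(Y) = (18 + Y)/(Y - 2*Y) = (18 + Y)/((-Y)) = (18 + Y)*(-1/Y) = -(18 + Y)/Y)
-y(20) = -(-18 - 1*20)/20 = -(-18 - 20)/20 = -(-38)/20 = -1*(-19/10) = 19/10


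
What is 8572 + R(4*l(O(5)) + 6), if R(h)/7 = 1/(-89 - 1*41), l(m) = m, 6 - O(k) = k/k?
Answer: 1114353/130 ≈ 8571.9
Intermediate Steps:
O(k) = 5 (O(k) = 6 - k/k = 6 - 1*1 = 6 - 1 = 5)
R(h) = -7/130 (R(h) = 7/(-89 - 1*41) = 7/(-89 - 41) = 7/(-130) = 7*(-1/130) = -7/130)
8572 + R(4*l(O(5)) + 6) = 8572 - 7/130 = 1114353/130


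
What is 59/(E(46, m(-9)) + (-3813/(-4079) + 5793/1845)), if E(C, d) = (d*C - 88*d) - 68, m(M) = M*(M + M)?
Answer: -148006515/17228774576 ≈ -0.0085907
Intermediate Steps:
m(M) = 2*M² (m(M) = M*(2*M) = 2*M²)
E(C, d) = -68 - 88*d + C*d (E(C, d) = (C*d - 88*d) - 68 = (-88*d + C*d) - 68 = -68 - 88*d + C*d)
59/(E(46, m(-9)) + (-3813/(-4079) + 5793/1845)) = 59/((-68 - 176*(-9)² + 46*(2*(-9)²)) + (-3813/(-4079) + 5793/1845)) = 59/((-68 - 176*81 + 46*(2*81)) + (-3813*(-1/4079) + 5793*(1/1845))) = 59/((-68 - 88*162 + 46*162) + (3813/4079 + 1931/615)) = 59/((-68 - 14256 + 7452) + 10221544/2508585) = 59/(-6872 + 10221544/2508585) = 59/(-17228774576/2508585) = -2508585/17228774576*59 = -148006515/17228774576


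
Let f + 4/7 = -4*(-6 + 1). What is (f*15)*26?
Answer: 53040/7 ≈ 7577.1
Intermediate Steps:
f = 136/7 (f = -4/7 - 4*(-6 + 1) = -4/7 - 4*(-5) = -4/7 + 20 = 136/7 ≈ 19.429)
(f*15)*26 = ((136/7)*15)*26 = (2040/7)*26 = 53040/7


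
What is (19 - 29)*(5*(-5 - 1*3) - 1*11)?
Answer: 510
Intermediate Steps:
(19 - 29)*(5*(-5 - 1*3) - 1*11) = -10*(5*(-5 - 3) - 11) = -10*(5*(-8) - 11) = -10*(-40 - 11) = -10*(-51) = 510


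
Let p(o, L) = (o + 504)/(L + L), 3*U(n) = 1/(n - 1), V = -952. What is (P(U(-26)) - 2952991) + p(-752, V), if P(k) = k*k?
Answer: -4611148396709/1561518 ≈ -2.9530e+6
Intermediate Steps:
U(n) = 1/(3*(-1 + n)) (U(n) = 1/(3*(n - 1)) = 1/(3*(-1 + n)))
P(k) = k²
p(o, L) = (504 + o)/(2*L) (p(o, L) = (504 + o)/((2*L)) = (504 + o)*(1/(2*L)) = (504 + o)/(2*L))
(P(U(-26)) - 2952991) + p(-752, V) = ((1/(3*(-1 - 26)))² - 2952991) + (½)*(504 - 752)/(-952) = (((⅓)/(-27))² - 2952991) + (½)*(-1/952)*(-248) = (((⅓)*(-1/27))² - 2952991) + 31/238 = ((-1/81)² - 2952991) + 31/238 = (1/6561 - 2952991) + 31/238 = -19374573950/6561 + 31/238 = -4611148396709/1561518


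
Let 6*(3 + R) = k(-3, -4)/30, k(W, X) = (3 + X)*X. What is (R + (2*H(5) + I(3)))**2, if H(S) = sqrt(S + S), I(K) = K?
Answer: 81001/2025 + 4*sqrt(10)/45 ≈ 40.282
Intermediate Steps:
k(W, X) = X*(3 + X)
R = -134/45 (R = -3 + (-4*(3 - 4)/30)/6 = -3 + (-4*(-1)*(1/30))/6 = -3 + (4*(1/30))/6 = -3 + (1/6)*(2/15) = -3 + 1/45 = -134/45 ≈ -2.9778)
H(S) = sqrt(2)*sqrt(S) (H(S) = sqrt(2*S) = sqrt(2)*sqrt(S))
(R + (2*H(5) + I(3)))**2 = (-134/45 + (2*(sqrt(2)*sqrt(5)) + 3))**2 = (-134/45 + (2*sqrt(10) + 3))**2 = (-134/45 + (3 + 2*sqrt(10)))**2 = (1/45 + 2*sqrt(10))**2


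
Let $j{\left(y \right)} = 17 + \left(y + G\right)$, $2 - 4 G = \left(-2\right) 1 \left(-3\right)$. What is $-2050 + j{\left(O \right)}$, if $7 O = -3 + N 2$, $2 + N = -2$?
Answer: $- \frac{14249}{7} \approx -2035.6$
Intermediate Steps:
$N = -4$ ($N = -2 - 2 = -4$)
$G = -1$ ($G = \frac{1}{2} - \frac{\left(-2\right) 1 \left(-3\right)}{4} = \frac{1}{2} - \frac{\left(-2\right) \left(-3\right)}{4} = \frac{1}{2} - \frac{3}{2} = -1$)
$O = - \frac{11}{7}$ ($O = \frac{-3 - 8}{7} = \frac{1}{7} \left(-11\right) = - \frac{11}{7} \approx -1.5714$)
$j{\left(y \right)} = 16 + y$ ($j{\left(y \right)} = 17 + \left(y - 1\right) = 17 + \left(-1 + y\right) = 16 + y$)
$-2050 + j{\left(O \right)} = -2050 + \left(16 - \frac{11}{7}\right) = -2050 + \frac{101}{7} = - \frac{14249}{7}$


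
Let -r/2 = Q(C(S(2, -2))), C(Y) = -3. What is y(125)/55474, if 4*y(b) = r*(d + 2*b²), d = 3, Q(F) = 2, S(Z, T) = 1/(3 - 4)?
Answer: -31253/55474 ≈ -0.56338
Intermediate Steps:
S(Z, T) = -1 (S(Z, T) = 1/(-1) = -1)
r = -4 (r = -2*2 = -4)
y(b) = -3 - 2*b² (y(b) = (-4*(3 + 2*b²))/4 = (-12 - 8*b²)/4 = -3 - 2*b²)
y(125)/55474 = (-3 - 2*125²)/55474 = (-3 - 2*15625)*(1/55474) = (-3 - 31250)*(1/55474) = -31253*1/55474 = -31253/55474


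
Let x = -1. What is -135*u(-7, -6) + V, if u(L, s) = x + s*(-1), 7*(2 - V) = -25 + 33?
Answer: -4719/7 ≈ -674.14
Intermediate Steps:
V = 6/7 (V = 2 - (-25 + 33)/7 = 2 - ⅐*8 = 2 - 8/7 = 6/7 ≈ 0.85714)
u(L, s) = -1 - s (u(L, s) = -1 + s*(-1) = -1 - s)
-135*u(-7, -6) + V = -135*(-1 - 1*(-6)) + 6/7 = -135*(-1 + 6) + 6/7 = -135*5 + 6/7 = -675 + 6/7 = -4719/7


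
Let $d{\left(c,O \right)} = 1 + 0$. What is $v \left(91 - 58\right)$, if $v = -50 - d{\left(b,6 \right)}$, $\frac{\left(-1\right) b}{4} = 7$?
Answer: $-1683$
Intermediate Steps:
$b = -28$ ($b = \left(-4\right) 7 = -28$)
$d{\left(c,O \right)} = 1$
$v = -51$ ($v = -50 - 1 = -51$)
$v \left(91 - 58\right) = - 51 \left(91 - 58\right) = \left(-51\right) 33 = -1683$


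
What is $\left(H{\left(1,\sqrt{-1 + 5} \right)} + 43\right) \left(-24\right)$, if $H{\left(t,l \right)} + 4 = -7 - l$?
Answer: $-720$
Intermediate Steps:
$H{\left(t,l \right)} = -11 - l$ ($H{\left(t,l \right)} = -4 - \left(7 + l\right) = -11 - l$)
$\left(H{\left(1,\sqrt{-1 + 5} \right)} + 43\right) \left(-24\right) = \left(\left(-11 - \sqrt{-1 + 5}\right) + 43\right) \left(-24\right) = \left(\left(-11 - \sqrt{4}\right) + 43\right) \left(-24\right) = \left(\left(-11 - 2\right) + 43\right) \left(-24\right) = \left(-13 + 43\right) \left(-24\right) = 30 \left(-24\right) = -720$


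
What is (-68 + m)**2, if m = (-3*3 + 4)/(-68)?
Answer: 21335161/4624 ≈ 4614.0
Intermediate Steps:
m = 5/68 (m = (-9 + 4)*(-1/68) = -5*(-1/68) = 5/68 ≈ 0.073529)
(-68 + m)**2 = (-68 + 5/68)**2 = (-4619/68)**2 = 21335161/4624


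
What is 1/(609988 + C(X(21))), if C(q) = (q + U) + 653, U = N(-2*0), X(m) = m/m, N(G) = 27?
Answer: 1/610669 ≈ 1.6375e-6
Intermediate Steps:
X(m) = 1
U = 27
C(q) = 680 + q (C(q) = (q + 27) + 653 = (27 + q) + 653 = 680 + q)
1/(609988 + C(X(21))) = 1/(609988 + (680 + 1)) = 1/(609988 + 681) = 1/610669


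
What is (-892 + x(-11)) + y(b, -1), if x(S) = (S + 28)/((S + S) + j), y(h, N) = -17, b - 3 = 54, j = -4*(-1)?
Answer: -16379/18 ≈ -909.94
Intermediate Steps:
j = 4
b = 57 (b = 3 + 54 = 57)
x(S) = (28 + S)/(4 + 2*S) (x(S) = (S + 28)/((S + S) + 4) = (28 + S)/(2*S + 4) = (28 + S)/(4 + 2*S))
(-892 + x(-11)) + y(b, -1) = (-892 + (28 - 11)/(2*(2 - 11))) - 17 = (-892 + (½)*17/(-9)) - 17 = (-892 + (½)*(-⅑)*17) - 17 = (-892 - 17/18) - 17 = -16073/18 - 17 = -16379/18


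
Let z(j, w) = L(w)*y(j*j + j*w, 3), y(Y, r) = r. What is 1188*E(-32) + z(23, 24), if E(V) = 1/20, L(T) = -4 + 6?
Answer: 327/5 ≈ 65.400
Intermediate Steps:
L(T) = 2
E(V) = 1/20
z(j, w) = 6 (z(j, w) = 2*3 = 6)
1188*E(-32) + z(23, 24) = 1188*(1/20) + 6 = 297/5 + 6 = 327/5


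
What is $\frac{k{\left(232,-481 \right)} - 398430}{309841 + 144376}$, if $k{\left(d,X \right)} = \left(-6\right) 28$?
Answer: $- \frac{398598}{454217} \approx -0.87755$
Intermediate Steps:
$k{\left(d,X \right)} = -168$
$\frac{k{\left(232,-481 \right)} - 398430}{309841 + 144376} = \frac{-168 - 398430}{309841 + 144376} = - \frac{398598}{454217}$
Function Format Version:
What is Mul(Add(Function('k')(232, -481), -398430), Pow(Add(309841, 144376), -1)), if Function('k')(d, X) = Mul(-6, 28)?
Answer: Rational(-398598, 454217) ≈ -0.87755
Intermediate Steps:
Function('k')(d, X) = -168
Mul(Add(Function('k')(232, -481), -398430), Pow(Add(309841, 144376), -1)) = Mul(Add(-168, -398430), Pow(Add(309841, 144376), -1)) = Mul(-398598, Pow(454217, -1)) = Mul(-398598, Rational(1, 454217)) = Rational(-398598, 454217)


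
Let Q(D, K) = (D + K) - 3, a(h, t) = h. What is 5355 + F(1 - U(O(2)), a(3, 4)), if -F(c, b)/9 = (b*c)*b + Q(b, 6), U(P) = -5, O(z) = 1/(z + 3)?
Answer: 4815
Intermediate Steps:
O(z) = 1/(3 + z)
Q(D, K) = -3 + D + K
F(c, b) = -27 - 9*b - 9*c*b² (F(c, b) = -9*((b*c)*b + (-3 + b + 6)) = -9*(c*b² + (3 + b)) = -9*(3 + b + c*b²) = -27 - 9*b - 9*c*b²)
5355 + F(1 - U(O(2)), a(3, 4)) = 5355 + (-27 - 9*3 - 9*(1 - 1*(-5))*3²) = 5355 + (-27 - 27 - 9*(1 + 5)*9) = 5355 + (-27 - 27 - 9*6*9) = 5355 + (-27 - 27 - 486) = 5355 - 540 = 4815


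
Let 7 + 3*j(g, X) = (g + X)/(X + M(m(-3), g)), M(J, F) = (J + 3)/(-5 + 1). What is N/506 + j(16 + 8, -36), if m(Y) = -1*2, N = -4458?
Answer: -1214266/110055 ≈ -11.033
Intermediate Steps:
m(Y) = -2
M(J, F) = -¾ - J/4 (M(J, F) = (3 + J)/(-4) = (3 + J)*(-¼) = -¾ - J/4)
j(g, X) = -7/3 + (X + g)/(3*(-¼ + X)) (j(g, X) = -7/3 + ((g + X)/(X + (-¾ - ¼*(-2))))/3 = -7/3 + ((X + g)/(X + (-¾ + ½)))/3 = -7/3 + ((X + g)/(X - ¼))/3 = -7/3 + ((X + g)/(-¼ + X))/3 = -7/3 + (X + g)/(3*(-¼ + X)))
N/506 + j(16 + 8, -36) = -4458/506 + (7 - 24*(-36) + 4*(16 + 8))/(3*(-1 + 4*(-36))) = -4458*1/506 + (7 + 864 + 4*24)/(3*(-1 - 144)) = -2229/253 + (⅓)*(7 + 864 + 96)/(-145) = -2229/253 + (⅓)*(-1/145)*967 = -2229/253 - 967/435 = -1214266/110055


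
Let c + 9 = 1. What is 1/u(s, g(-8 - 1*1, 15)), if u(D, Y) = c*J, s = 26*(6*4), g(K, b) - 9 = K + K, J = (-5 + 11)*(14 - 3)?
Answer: -1/528 ≈ -0.0018939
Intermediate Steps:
c = -8 (c = -9 + 1 = -8)
J = 66 (J = 6*11 = 66)
g(K, b) = 9 + 2*K (g(K, b) = 9 + (K + K) = 9 + 2*K)
s = 624 (s = 26*24 = 624)
u(D, Y) = -528 (u(D, Y) = -8*66 = -528)
1/u(s, g(-8 - 1*1, 15)) = 1/(-528) = -1/528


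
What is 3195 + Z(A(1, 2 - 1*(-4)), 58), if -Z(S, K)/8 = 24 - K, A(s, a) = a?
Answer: 3467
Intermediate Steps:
Z(S, K) = -192 + 8*K (Z(S, K) = -8*(24 - K) = -192 + 8*K)
3195 + Z(A(1, 2 - 1*(-4)), 58) = 3195 + (-192 + 8*58) = 3195 + (-192 + 464) = 3195 + 272 = 3467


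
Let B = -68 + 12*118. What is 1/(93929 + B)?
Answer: 1/95277 ≈ 1.0496e-5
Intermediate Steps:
B = 1348 (B = -68 + 1416 = 1348)
1/(93929 + B) = 1/(93929 + 1348) = 1/95277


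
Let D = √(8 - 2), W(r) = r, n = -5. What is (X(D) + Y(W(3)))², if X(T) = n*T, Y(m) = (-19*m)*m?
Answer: 29391 + 1710*√6 ≈ 33580.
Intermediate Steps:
Y(m) = -19*m²
D = √6 ≈ 2.4495
X(T) = -5*T
(X(D) + Y(W(3)))² = (-5*√6 - 19*3²)² = (-5*√6 - 19*9)² = (-5*√6 - 171)² = (-171 - 5*√6)²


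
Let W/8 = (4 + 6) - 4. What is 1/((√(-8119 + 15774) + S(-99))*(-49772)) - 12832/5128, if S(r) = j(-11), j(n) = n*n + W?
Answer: -1669015733257/666981929912 + √7655/1040533432 ≈ -2.5023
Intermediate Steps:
W = 48 (W = 8*((4 + 6) - 4) = 8*(10 - 4) = 8*6 = 48)
j(n) = 48 + n² (j(n) = n*n + 48 = n² + 48 = 48 + n²)
S(r) = 169 (S(r) = 48 + (-11)² = 48 + 121 = 169)
1/((√(-8119 + 15774) + S(-99))*(-49772)) - 12832/5128 = 1/((√(-8119 + 15774) + 169)*(-49772)) - 12832/5128 = -1/49772/(√7655 + 169) - 12832*1/5128 = -1/49772/(169 + √7655) - 1604/641 = -1/(49772*(169 + √7655)) - 1604/641 = -1604/641 - 1/(49772*(169 + √7655))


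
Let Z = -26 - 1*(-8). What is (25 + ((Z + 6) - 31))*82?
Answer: -1476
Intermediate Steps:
Z = -18 (Z = -26 + 8 = -18)
(25 + ((Z + 6) - 31))*82 = (25 + ((-18 + 6) - 31))*82 = (25 + (-12 - 31))*82 = (25 - 43)*82 = -18*82 = -1476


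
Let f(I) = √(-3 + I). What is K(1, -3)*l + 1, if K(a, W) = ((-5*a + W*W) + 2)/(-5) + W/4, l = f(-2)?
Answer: 1 - 39*I*√5/20 ≈ 1.0 - 4.3603*I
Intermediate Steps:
l = I*√5 (l = √(-3 - 2) = √(-5) = I*√5 ≈ 2.2361*I)
K(a, W) = -⅖ + a - W²/5 + W/4 (K(a, W) = ((-5*a + W²) + 2)*(-⅕) + W*(¼) = ((W² - 5*a) + 2)*(-⅕) + W/4 = (2 + W² - 5*a)*(-⅕) + W/4 = (-⅖ + a - W²/5) + W/4 = -⅖ + a - W²/5 + W/4)
K(1, -3)*l + 1 = (-⅖ + 1 - ⅕*(-3)² + (¼)*(-3))*(I*√5) + 1 = (-⅖ + 1 - ⅕*9 - ¾)*(I*√5) + 1 = (-⅖ + 1 - 9/5 - ¾)*(I*√5) + 1 = -39*I*√5/20 + 1 = 1 - 39*I*√5/20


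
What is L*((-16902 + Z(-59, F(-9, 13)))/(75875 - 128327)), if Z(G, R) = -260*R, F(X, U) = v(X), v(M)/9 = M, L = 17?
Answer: -3927/2914 ≈ -1.3476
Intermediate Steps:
v(M) = 9*M
F(X, U) = 9*X
L*((-16902 + Z(-59, F(-9, 13)))/(75875 - 128327)) = 17*((-16902 - 2340*(-9))/(75875 - 128327)) = 17*((-16902 - 260*(-81))/(-52452)) = 17*((-16902 + 21060)*(-1/52452)) = 17*(4158*(-1/52452)) = 17*(-231/2914) = -3927/2914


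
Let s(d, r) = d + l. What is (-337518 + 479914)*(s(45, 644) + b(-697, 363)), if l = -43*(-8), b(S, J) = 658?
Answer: 149088612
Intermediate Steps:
l = 344
s(d, r) = 344 + d (s(d, r) = d + 344 = 344 + d)
(-337518 + 479914)*(s(45, 644) + b(-697, 363)) = (-337518 + 479914)*((344 + 45) + 658) = 142396*(389 + 658) = 142396*1047 = 149088612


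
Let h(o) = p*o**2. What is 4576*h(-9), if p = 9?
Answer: 3335904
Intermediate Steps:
h(o) = 9*o**2
4576*h(-9) = 4576*(9*(-9)**2) = 4576*(9*81) = 4576*729 = 3335904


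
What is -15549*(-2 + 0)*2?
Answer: 62196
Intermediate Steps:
-15549*(-2 + 0)*2 = -(-31098)*2 = -15549*(-4) = 62196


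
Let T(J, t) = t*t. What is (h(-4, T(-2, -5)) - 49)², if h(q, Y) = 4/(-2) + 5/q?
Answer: 43681/16 ≈ 2730.1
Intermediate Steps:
T(J, t) = t²
h(q, Y) = -2 + 5/q (h(q, Y) = 4*(-½) + 5/q = -2 + 5/q)
(h(-4, T(-2, -5)) - 49)² = ((-2 + 5/(-4)) - 49)² = ((-2 + 5*(-¼)) - 49)² = ((-2 - 5/4) - 49)² = (-13/4 - 49)² = (-209/4)² = 43681/16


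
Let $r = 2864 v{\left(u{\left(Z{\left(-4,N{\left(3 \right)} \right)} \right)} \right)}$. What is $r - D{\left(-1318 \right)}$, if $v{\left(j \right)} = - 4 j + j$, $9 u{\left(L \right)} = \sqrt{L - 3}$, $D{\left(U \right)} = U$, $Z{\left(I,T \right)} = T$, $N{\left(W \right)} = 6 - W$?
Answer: $1318$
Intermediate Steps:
$u{\left(L \right)} = \frac{\sqrt{-3 + L}}{9}$ ($u{\left(L \right)} = \frac{\sqrt{L - 3}}{9} = \frac{\sqrt{-3 + L}}{9}$)
$v{\left(j \right)} = - 3 j$
$r = 0$ ($r = 2864 \left(- 3 \frac{\sqrt{-3 + \left(6 - 3\right)}}{9}\right) = 2864 \left(- 3 \frac{\sqrt{-3 + 3}}{9}\right) = 2864 \left(- 3 \frac{\sqrt{0}}{9}\right) = 2864 \left(- 3 \cdot \frac{1}{9} \cdot 0\right) = 2864 \left(\left(-3\right) 0\right) = 2864 \cdot 0 = 0$)
$r - D{\left(-1318 \right)} = 0 - -1318 = 0 + 1318 = 1318$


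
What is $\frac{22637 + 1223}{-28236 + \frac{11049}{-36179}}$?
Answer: $- \frac{863230940}{1021561293} \approx -0.84501$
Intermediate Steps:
$\frac{22637 + 1223}{-28236 + \frac{11049}{-36179}} = \frac{23860}{-28236 + 11049 \left(- \frac{1}{36179}\right)} = \frac{23860}{-28236 - \frac{11049}{36179}} = \frac{23860}{- \frac{1021561293}{36179}} = 23860 \left(- \frac{36179}{1021561293}\right) = - \frac{863230940}{1021561293}$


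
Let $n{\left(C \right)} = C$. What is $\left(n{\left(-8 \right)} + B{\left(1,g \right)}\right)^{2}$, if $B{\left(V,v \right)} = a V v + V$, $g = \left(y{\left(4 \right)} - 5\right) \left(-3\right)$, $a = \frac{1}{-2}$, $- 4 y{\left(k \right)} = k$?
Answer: $256$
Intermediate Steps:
$y{\left(k \right)} = - \frac{k}{4}$
$a = - \frac{1}{2} \approx -0.5$
$g = 18$ ($g = \left(\left(- \frac{1}{4}\right) 4 - 5\right) \left(-3\right) = \left(-1 - 5\right) \left(-3\right) = \left(-6\right) \left(-3\right) = 18$)
$B{\left(V,v \right)} = V - \frac{V v}{2}$ ($B{\left(V,v \right)} = - \frac{V}{2} v + V = - \frac{V v}{2} + V = V - \frac{V v}{2}$)
$\left(n{\left(-8 \right)} + B{\left(1,g \right)}\right)^{2} = \left(-8 + \frac{1}{2} \cdot 1 \left(2 - 18\right)\right)^{2} = \left(-8 + \frac{1}{2} \cdot 1 \left(-16\right)\right)^{2} = \left(-8 - 8\right)^{2} = \left(-16\right)^{2} = 256$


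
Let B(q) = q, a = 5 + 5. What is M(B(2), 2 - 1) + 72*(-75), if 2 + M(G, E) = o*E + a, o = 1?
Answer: -5391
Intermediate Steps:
a = 10
M(G, E) = 8 + E (M(G, E) = -2 + (1*E + 10) = -2 + (E + 10) = -2 + (10 + E) = 8 + E)
M(B(2), 2 - 1) + 72*(-75) = (8 + (2 - 1)) + 72*(-75) = (8 + 1) - 5400 = 9 - 5400 = -5391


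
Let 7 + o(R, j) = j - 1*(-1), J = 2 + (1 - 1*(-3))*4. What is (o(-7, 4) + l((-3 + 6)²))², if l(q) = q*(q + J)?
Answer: 58081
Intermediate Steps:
J = 18 (J = 2 + (1 + 3)*4 = 2 + 4*4 = 2 + 16 = 18)
o(R, j) = -6 + j (o(R, j) = -7 + (j - 1*(-1)) = -7 + (j + 1) = -7 + (1 + j) = -6 + j)
l(q) = q*(18 + q) (l(q) = q*(q + 18) = q*(18 + q))
(o(-7, 4) + l((-3 + 6)²))² = ((-6 + 4) + (-3 + 6)²*(18 + (-3 + 6)²))² = (-2 + 3²*(18 + 3²))² = (-2 + 9*(18 + 9))² = (-2 + 9*27)² = (-2 + 243)² = 241² = 58081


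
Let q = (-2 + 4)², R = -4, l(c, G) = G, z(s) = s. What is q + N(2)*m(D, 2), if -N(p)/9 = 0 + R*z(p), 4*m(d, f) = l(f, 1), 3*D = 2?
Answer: 22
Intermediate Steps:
D = ⅔ (D = (⅓)*2 = ⅔ ≈ 0.66667)
m(d, f) = ¼ (m(d, f) = (¼)*1 = ¼)
q = 4 (q = 2² = 4)
N(p) = 36*p (N(p) = -9*(0 - 4*p) = -(-36)*p = 36*p)
q + N(2)*m(D, 2) = 4 + (36*2)*(¼) = 4 + 72*(¼) = 4 + 18 = 22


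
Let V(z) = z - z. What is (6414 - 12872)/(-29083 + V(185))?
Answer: 6458/29083 ≈ 0.22205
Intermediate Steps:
V(z) = 0
(6414 - 12872)/(-29083 + V(185)) = (6414 - 12872)/(-29083 + 0) = -6458/(-29083) = -6458*(-1/29083) = 6458/29083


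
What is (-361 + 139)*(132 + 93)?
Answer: -49950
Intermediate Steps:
(-361 + 139)*(132 + 93) = -222*225 = -49950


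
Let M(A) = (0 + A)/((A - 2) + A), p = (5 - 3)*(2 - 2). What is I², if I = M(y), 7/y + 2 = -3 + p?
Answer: 49/576 ≈ 0.085069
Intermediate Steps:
p = 0 (p = 2*0 = 0)
y = -7/5 (y = 7/(-2 + (-3 + 0)) = 7/(-2 - 3) = 7/(-5) = 7*(-⅕) = -7/5 ≈ -1.4000)
M(A) = A/(-2 + 2*A) (M(A) = A/((-2 + A) + A) = A/(-2 + 2*A))
I = 7/24 (I = (½)*(-7/5)/(-1 - 7/5) = (½)*(-7/5)/(-12/5) = (½)*(-7/5)*(-5/12) = 7/24 ≈ 0.29167)
I² = (7/24)² = 49/576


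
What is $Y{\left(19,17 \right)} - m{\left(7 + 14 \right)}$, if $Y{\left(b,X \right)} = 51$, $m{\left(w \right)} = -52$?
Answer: $103$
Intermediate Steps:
$Y{\left(19,17 \right)} - m{\left(7 + 14 \right)} = 51 - -52 = 51 + 52 = 103$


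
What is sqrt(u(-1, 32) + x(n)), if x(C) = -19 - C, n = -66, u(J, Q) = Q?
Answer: sqrt(79) ≈ 8.8882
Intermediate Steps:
sqrt(u(-1, 32) + x(n)) = sqrt(32 + (-19 - 1*(-66))) = sqrt(32 + (-19 + 66)) = sqrt(32 + 47) = sqrt(79)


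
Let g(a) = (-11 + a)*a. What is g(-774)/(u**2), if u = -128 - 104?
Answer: 303795/26912 ≈ 11.288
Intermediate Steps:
u = -232
g(a) = a*(-11 + a)
g(-774)/(u**2) = (-774*(-11 - 774))/((-232)**2) = -774*(-785)/53824 = 607590*(1/53824) = 303795/26912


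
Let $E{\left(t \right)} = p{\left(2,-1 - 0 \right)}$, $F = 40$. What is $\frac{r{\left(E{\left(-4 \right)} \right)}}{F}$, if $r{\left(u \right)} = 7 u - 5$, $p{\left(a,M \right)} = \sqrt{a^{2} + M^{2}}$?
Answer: $- \frac{1}{8} + \frac{7 \sqrt{5}}{40} \approx 0.26631$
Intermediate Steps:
$p{\left(a,M \right)} = \sqrt{M^{2} + a^{2}}$
$E{\left(t \right)} = \sqrt{5}$ ($E{\left(t \right)} = \sqrt{\left(-1 - 0\right)^{2} + 2^{2}} = \sqrt{\left(-1 + 0\right)^{2} + 4} = \sqrt{\left(-1\right)^{2} + 4} = \sqrt{1 + 4} = \sqrt{5}$)
$r{\left(u \right)} = -5 + 7 u$
$\frac{r{\left(E{\left(-4 \right)} \right)}}{F} = \frac{-5 + 7 \sqrt{5}}{40} = \left(-5 + 7 \sqrt{5}\right) \frac{1}{40} = - \frac{1}{8} + \frac{7 \sqrt{5}}{40}$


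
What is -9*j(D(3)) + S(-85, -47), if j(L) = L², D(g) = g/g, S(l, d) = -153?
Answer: -162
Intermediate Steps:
D(g) = 1
-9*j(D(3)) + S(-85, -47) = -9*1² - 153 = -9*1 - 153 = -9 - 153 = -162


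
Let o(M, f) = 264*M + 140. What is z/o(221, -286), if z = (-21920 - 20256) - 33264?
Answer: -18860/14621 ≈ -1.2899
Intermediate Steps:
z = -75440 (z = -42176 - 33264 = -75440)
o(M, f) = 140 + 264*M
z/o(221, -286) = -75440/(140 + 264*221) = -75440/(140 + 58344) = -75440/58484 = -75440*1/58484 = -18860/14621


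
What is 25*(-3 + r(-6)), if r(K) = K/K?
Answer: -50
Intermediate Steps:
r(K) = 1
25*(-3 + r(-6)) = 25*(-3 + 1) = 25*(-2) = -50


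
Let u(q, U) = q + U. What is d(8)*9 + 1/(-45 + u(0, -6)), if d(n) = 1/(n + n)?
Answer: 443/816 ≈ 0.54289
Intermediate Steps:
d(n) = 1/(2*n)
u(q, U) = U + q
d(8)*9 + 1/(-45 + u(0, -6)) = ((½)/8)*9 + 1/(-45 + (-6 + 0)) = ((½)*(⅛))*9 + 1/(-45 - 6) = (1/16)*9 + 1/(-51) = 9/16 - 1/51 = 443/816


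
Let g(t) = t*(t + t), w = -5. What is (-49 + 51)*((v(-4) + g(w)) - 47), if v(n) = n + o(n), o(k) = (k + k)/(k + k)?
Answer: 0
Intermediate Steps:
g(t) = 2*t**2 (g(t) = t*(2*t) = 2*t**2)
o(k) = 1 (o(k) = (2*k)/((2*k)) = (2*k)*(1/(2*k)) = 1)
v(n) = 1 + n (v(n) = n + 1 = 1 + n)
(-49 + 51)*((v(-4) + g(w)) - 47) = (-49 + 51)*(((1 - 4) + 2*(-5)**2) - 47) = 2*((-3 + 2*25) - 47) = 2*((-3 + 50) - 47) = 2*(47 - 47) = 2*0 = 0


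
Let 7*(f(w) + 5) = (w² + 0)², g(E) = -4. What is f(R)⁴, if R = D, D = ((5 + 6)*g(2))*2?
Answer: 12933668949274526609617821378001/2401 ≈ 5.3868e+27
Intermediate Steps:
D = -88 (D = ((5 + 6)*(-4))*2 = (11*(-4))*2 = -44*2 = -88)
R = -88
f(w) = -5 + w⁴/7 (f(w) = -5 + (w² + 0)²/7 = -5 + (w²)²/7 = -5 + w⁴/7)
f(R)⁴ = (-5 + (⅐)*(-88)⁴)⁴ = (-5 + (⅐)*59969536)⁴ = (-5 + 59969536/7)⁴ = (59969501/7)⁴ = 12933668949274526609617821378001/2401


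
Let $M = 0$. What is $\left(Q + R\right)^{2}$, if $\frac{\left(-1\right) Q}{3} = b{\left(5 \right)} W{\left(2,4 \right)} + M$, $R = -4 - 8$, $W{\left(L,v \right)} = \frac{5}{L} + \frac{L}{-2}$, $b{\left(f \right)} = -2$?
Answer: $9$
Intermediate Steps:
$W{\left(L,v \right)} = \frac{5}{L} - \frac{L}{2}$ ($W{\left(L,v \right)} = \frac{5}{L} + L \left(- \frac{1}{2}\right) = \frac{5}{L} - \frac{L}{2}$)
$R = -12$ ($R = -4 - 8 = -12$)
$Q = 9$ ($Q = - 3 \left(- 2 \left(\frac{5}{2} - 1\right) + 0\right) = - 3 \left(\left(-2\right) \frac{3}{2} + 0\right) = - 3 \left(-3 + 0\right) = \left(-3\right) \left(-3\right) = 9$)
$\left(Q + R\right)^{2} = \left(9 - 12\right)^{2} = \left(-3\right)^{2} = 9$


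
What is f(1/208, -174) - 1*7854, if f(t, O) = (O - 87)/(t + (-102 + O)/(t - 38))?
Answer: -94274654082/11948767 ≈ -7889.9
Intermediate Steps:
f(t, O) = (-87 + O)/(t + (-102 + O)/(-38 + t))
f(1/208, -174) - 1*7854 = (3306 - 87/208 - 38*(-174) - 174/208)/(-102 - 174 + (1/208)² - 38/208) - 1*7854 = (3306 - 87*1/208 + 6612 - 174*1/208)/(-102 - 174 + (1/208)² - 38*1/208) - 7854 = (3306 - 87/208 + 6612 - 87/104)/(-102 - 174 + 1/43264 - 19/104) - 7854 = (2062683/208)/(-11948767/43264) - 7854 = -43264/11948767*2062683/208 - 7854 = -429038064/11948767 - 7854 = -94274654082/11948767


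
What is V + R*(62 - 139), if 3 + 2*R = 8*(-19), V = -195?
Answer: 11545/2 ≈ 5772.5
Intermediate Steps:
R = -155/2 (R = -3/2 + (8*(-19))/2 = -3/2 + (½)*(-152) = -3/2 - 76 = -155/2 ≈ -77.500)
V + R*(62 - 139) = -195 - 155*(62 - 139)/2 = -195 - 155/2*(-77) = -195 + 11935/2 = 11545/2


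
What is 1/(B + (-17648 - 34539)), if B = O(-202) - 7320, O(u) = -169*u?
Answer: -1/25369 ≈ -3.9418e-5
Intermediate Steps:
B = 26818 (B = -169*(-202) - 7320 = 34138 - 7320 = 26818)
1/(B + (-17648 - 34539)) = 1/(26818 + (-17648 - 34539)) = 1/(26818 - 52187) = 1/(-25369) = -1/25369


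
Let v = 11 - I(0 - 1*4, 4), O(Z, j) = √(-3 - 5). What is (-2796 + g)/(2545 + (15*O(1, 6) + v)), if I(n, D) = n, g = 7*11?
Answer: -174016/163885 + 8157*I*√2/655540 ≈ -1.0618 + 0.017597*I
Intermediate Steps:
g = 77
O(Z, j) = 2*I*√2 (O(Z, j) = √(-8) = 2*I*√2)
v = 15 (v = 11 - (0 - 1*4) = 11 - (0 - 4) = 11 - 1*(-4) = 11 + 4 = 15)
(-2796 + g)/(2545 + (15*O(1, 6) + v)) = (-2796 + 77)/(2545 + (15*(2*I*√2) + 15)) = -2719/(2545 + (30*I*√2 + 15)) = -2719/(2545 + (15 + 30*I*√2)) = -2719/(2560 + 30*I*√2)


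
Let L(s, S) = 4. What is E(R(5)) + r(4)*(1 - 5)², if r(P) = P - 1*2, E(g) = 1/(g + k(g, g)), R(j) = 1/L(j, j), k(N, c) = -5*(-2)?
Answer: 1316/41 ≈ 32.098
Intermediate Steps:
k(N, c) = 10
R(j) = ¼ (R(j) = 1/4 = ¼)
E(g) = 1/(10 + g) (E(g) = 1/(g + 10) = 1/(10 + g))
r(P) = -2 + P (r(P) = P - 2 = -2 + P)
E(R(5)) + r(4)*(1 - 5)² = 1/(10 + ¼) + (-2 + 4)*(1 - 5)² = 1/(41/4) + 2*(-4)² = 4/41 + 2*16 = 4/41 + 32 = 1316/41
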